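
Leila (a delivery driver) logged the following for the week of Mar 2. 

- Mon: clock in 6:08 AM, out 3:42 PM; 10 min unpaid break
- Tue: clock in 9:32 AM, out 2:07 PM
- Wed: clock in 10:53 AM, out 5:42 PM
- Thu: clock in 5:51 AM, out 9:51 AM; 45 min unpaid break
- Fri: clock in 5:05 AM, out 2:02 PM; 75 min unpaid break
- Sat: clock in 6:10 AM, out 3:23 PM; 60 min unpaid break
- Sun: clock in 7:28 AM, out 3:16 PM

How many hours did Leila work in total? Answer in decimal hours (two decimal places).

47.77 hours

Mon: 6:08 AM–3:42 PM = 9 h 34 min; less 10 min break → 9 h 24 min
Tue: 9:32 AM–2:07 PM = 4 h 35 min
Wed: 10:53 AM–5:42 PM = 6 h 49 min
Thu: 5:51 AM–9:51 AM = 4 h 0 min; less 45 min break → 3 h 15 min
Fri: 5:05 AM–2:02 PM = 8 h 57 min; less 75 min break → 7 h 42 min
Sat: 6:10 AM–3:23 PM = 9 h 13 min; less 60 min break → 8 h 13 min
Sun: 7:28 AM–3:16 PM = 7 h 48 min
Total: 9 h 24 min + 4 h 35 min + 6 h 49 min + 3 h 15 min + 7 h 42 min + 8 h 13 min + 7 h 48 min = 47 h 46 min.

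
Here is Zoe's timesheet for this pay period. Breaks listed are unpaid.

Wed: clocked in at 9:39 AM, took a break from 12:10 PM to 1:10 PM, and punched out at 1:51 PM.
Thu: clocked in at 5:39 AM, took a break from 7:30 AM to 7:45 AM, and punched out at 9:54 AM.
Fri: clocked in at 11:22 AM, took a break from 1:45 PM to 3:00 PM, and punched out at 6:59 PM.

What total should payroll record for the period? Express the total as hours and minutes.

Wed: 9:39 AM–1:51 PM = 4 h 12 min; less 60 min break → 3 h 12 min
Thu: 5:39 AM–9:54 AM = 4 h 15 min; less 15 min break → 4 h 0 min
Fri: 11:22 AM–6:59 PM = 7 h 37 min; less 75 min break → 6 h 22 min
Total: 3 h 12 min + 4 h 0 min + 6 h 22 min = 13 h 34 min.

13 h 34 min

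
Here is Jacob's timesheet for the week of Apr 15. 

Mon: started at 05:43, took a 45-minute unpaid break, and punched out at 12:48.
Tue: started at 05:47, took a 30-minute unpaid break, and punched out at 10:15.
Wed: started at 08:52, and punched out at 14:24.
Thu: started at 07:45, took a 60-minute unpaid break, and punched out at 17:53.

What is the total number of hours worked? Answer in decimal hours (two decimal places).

24.97 hours

Mon: 05:43–12:48 = 7 h 5 min; less 45 min break → 6 h 20 min
Tue: 05:47–10:15 = 4 h 28 min; less 30 min break → 3 h 58 min
Wed: 08:52–14:24 = 5 h 32 min
Thu: 07:45–17:53 = 10 h 8 min; less 60 min break → 9 h 8 min
Total: 6 h 20 min + 3 h 58 min + 5 h 32 min + 9 h 8 min = 24 h 58 min.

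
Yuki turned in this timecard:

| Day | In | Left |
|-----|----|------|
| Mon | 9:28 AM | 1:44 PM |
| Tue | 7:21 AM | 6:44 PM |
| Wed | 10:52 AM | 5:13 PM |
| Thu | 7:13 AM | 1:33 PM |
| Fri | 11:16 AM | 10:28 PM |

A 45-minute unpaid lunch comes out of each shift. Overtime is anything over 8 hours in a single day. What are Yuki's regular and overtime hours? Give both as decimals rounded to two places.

Mon: 9:28 AM–1:44 PM = 4 h 16 min; less 45 min break → 3 h 31 min
Tue: 7:21 AM–6:44 PM = 11 h 23 min; less 45 min break → 10 h 38 min
Wed: 10:52 AM–5:13 PM = 6 h 21 min; less 45 min break → 5 h 36 min
Thu: 7:13 AM–1:33 PM = 6 h 20 min; less 45 min break → 5 h 35 min
Fri: 11:16 AM–10:28 PM = 11 h 12 min; less 45 min break → 10 h 27 min
Mon reg 3 h 31 min / OT 0 h 0 min; Tue reg 8 h 0 min / OT 2 h 38 min; Wed reg 5 h 36 min / OT 0 h 0 min; Thu reg 5 h 35 min / OT 0 h 0 min; Fri reg 8 h 0 min / OT 2 h 27 min.
Totals: regular 30 h 42 min, overtime 5 h 5 min.

Regular 30.70 hours, overtime 5.08 hours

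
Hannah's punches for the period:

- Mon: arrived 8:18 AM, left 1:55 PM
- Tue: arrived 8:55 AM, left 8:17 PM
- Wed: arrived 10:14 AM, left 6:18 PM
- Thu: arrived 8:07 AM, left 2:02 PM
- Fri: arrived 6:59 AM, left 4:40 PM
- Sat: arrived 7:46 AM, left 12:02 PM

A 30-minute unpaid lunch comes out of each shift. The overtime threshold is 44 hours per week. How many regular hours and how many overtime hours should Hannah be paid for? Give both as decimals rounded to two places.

Regular 41.92 hours, overtime 0.00 hours

Mon: 8:18 AM–1:55 PM = 5 h 37 min; less 30 min break → 5 h 7 min
Tue: 8:55 AM–8:17 PM = 11 h 22 min; less 30 min break → 10 h 52 min
Wed: 10:14 AM–6:18 PM = 8 h 4 min; less 30 min break → 7 h 34 min
Thu: 8:07 AM–2:02 PM = 5 h 55 min; less 30 min break → 5 h 25 min
Fri: 6:59 AM–4:40 PM = 9 h 41 min; less 30 min break → 9 h 11 min
Sat: 7:46 AM–12:02 PM = 4 h 16 min; less 30 min break → 3 h 46 min
Total worked: 41 h 55 min = 41.92 h.
Threshold 44 h → overtime 0 h 0 min, regular 41 h 55 min.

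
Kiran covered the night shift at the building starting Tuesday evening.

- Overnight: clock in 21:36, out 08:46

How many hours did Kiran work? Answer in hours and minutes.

Overnight: 21:36 → midnight = 2 h 24 min; midnight → 08:46 = 8 h 46 min; span 11 h 10 min

11 h 10 min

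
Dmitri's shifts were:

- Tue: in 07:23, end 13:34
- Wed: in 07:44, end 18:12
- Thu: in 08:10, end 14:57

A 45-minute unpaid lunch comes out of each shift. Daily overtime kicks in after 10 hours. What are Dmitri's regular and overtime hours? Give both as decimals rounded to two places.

Regular 21.18 hours, overtime 0.00 hours

Tue: 07:23–13:34 = 6 h 11 min; less 45 min break → 5 h 26 min
Wed: 07:44–18:12 = 10 h 28 min; less 45 min break → 9 h 43 min
Thu: 08:10–14:57 = 6 h 47 min; less 45 min break → 6 h 2 min
Tue reg 5 h 26 min / OT 0 h 0 min; Wed reg 9 h 43 min / OT 0 h 0 min; Thu reg 6 h 2 min / OT 0 h 0 min.
Totals: regular 21 h 11 min, overtime 0 h 0 min.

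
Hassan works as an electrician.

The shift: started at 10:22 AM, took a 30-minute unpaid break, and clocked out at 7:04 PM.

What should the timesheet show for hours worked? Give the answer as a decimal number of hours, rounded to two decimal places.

8.20 hours

The shift: 10:22 AM–7:04 PM = 8 h 42 min; less 30 min break → 8 h 12 min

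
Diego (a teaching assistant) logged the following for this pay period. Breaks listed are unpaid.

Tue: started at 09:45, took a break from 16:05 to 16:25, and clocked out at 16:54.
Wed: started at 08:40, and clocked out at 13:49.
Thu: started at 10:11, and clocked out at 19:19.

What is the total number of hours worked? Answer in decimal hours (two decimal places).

Tue: 09:45–16:54 = 7 h 9 min; less 20 min break → 6 h 49 min
Wed: 08:40–13:49 = 5 h 9 min
Thu: 10:11–19:19 = 9 h 8 min
Total: 6 h 49 min + 5 h 9 min + 9 h 8 min = 21 h 6 min.

21.10 hours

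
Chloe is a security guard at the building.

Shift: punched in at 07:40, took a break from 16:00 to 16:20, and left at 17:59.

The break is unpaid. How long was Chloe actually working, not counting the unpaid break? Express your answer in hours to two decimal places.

Shift: 07:40–17:59 = 10 h 19 min; less 20 min break → 9 h 59 min

9.98 hours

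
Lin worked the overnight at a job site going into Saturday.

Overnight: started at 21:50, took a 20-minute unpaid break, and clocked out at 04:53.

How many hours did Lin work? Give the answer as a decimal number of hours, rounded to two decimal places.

Overnight: 21:50 → midnight = 2 h 10 min; midnight → 04:53 = 4 h 53 min; span 7 h 3 min; less 20 min break → 6 h 43 min

6.72 hours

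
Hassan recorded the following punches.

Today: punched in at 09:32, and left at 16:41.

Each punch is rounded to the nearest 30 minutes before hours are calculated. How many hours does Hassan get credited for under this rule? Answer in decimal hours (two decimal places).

Today: in 09:32→09:30, out 16:41→16:30; 7 h 0 min

7.00 hours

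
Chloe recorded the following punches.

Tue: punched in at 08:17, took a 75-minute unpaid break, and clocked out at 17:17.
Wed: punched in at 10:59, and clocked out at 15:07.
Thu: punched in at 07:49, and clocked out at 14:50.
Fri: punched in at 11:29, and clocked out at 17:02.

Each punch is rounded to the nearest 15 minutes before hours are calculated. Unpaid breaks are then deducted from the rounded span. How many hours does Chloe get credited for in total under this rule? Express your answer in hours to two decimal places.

24.25 hours

Tue: in 08:17→08:15, out 17:17→17:15; 9 h 0 min − 75 min = 7 h 45 min
Wed: in 10:59→11:00, out 15:07→15:00; 4 h 0 min
Thu: in 07:49→07:45, out 14:50→14:45; 7 h 0 min
Fri: in 11:29→11:30, out 17:02→17:00; 5 h 30 min
Total credited: 24 h 15 min.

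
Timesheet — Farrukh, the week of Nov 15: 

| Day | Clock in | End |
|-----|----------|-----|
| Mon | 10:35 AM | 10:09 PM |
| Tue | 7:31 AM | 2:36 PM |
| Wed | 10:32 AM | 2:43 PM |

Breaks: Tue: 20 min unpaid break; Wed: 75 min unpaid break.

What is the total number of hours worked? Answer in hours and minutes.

21 h 15 min

Mon: 10:35 AM–10:09 PM = 11 h 34 min
Tue: 7:31 AM–2:36 PM = 7 h 5 min; less 20 min break → 6 h 45 min
Wed: 10:32 AM–2:43 PM = 4 h 11 min; less 75 min break → 2 h 56 min
Total: 11 h 34 min + 6 h 45 min + 2 h 56 min = 21 h 15 min.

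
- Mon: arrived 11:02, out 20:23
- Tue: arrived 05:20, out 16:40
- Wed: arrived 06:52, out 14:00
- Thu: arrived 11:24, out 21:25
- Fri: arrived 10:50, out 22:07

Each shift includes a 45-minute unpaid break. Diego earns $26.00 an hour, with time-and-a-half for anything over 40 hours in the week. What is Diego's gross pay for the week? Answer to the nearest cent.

Mon: 11:02–20:23 = 9 h 21 min; less 45 min break → 8 h 36 min
Tue: 05:20–16:40 = 11 h 20 min; less 45 min break → 10 h 35 min
Wed: 06:52–14:00 = 7 h 8 min; less 45 min break → 6 h 23 min
Thu: 11:24–21:25 = 10 h 1 min; less 45 min break → 9 h 16 min
Fri: 10:50–22:07 = 11 h 17 min; less 45 min break → 10 h 32 min
Total worked: 45 h 22 min = 2722 min.
Regular 40 h 0 min = 2400 min at $26.00/h; overtime 5 h 22 min = 322 min at $39.00/h.
Pay = (2400 × $26.00 + 322 × $39.00) ÷ 60 = $1249.30.

$1249.30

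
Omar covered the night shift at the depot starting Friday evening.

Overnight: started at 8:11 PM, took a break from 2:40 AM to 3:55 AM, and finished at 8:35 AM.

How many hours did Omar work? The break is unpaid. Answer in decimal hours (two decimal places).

11.15 hours

Overnight: 8:11 PM → midnight = 3 h 49 min; midnight → 8:35 AM = 8 h 35 min; span 12 h 24 min; less 75 min break → 11 h 9 min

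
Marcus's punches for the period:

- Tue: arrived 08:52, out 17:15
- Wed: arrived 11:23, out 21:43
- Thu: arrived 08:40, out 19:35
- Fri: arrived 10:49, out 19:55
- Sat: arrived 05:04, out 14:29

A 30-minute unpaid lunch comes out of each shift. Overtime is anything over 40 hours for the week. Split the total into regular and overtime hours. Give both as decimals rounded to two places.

Regular 40.00 hours, overtime 5.65 hours

Tue: 08:52–17:15 = 8 h 23 min; less 30 min break → 7 h 53 min
Wed: 11:23–21:43 = 10 h 20 min; less 30 min break → 9 h 50 min
Thu: 08:40–19:35 = 10 h 55 min; less 30 min break → 10 h 25 min
Fri: 10:49–19:55 = 9 h 6 min; less 30 min break → 8 h 36 min
Sat: 05:04–14:29 = 9 h 25 min; less 30 min break → 8 h 55 min
Total worked: 45 h 39 min = 45.65 h.
Threshold 40 h → overtime 5 h 39 min, regular 40 h 0 min.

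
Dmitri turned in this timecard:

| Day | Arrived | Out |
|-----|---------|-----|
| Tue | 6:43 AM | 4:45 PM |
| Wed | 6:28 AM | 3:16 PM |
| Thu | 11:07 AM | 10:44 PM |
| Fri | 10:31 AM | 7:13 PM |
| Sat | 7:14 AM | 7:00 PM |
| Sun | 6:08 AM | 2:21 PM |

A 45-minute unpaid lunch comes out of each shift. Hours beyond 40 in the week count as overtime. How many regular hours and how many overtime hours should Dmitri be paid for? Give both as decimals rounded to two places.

Tue: 6:43 AM–4:45 PM = 10 h 2 min; less 45 min break → 9 h 17 min
Wed: 6:28 AM–3:16 PM = 8 h 48 min; less 45 min break → 8 h 3 min
Thu: 11:07 AM–10:44 PM = 11 h 37 min; less 45 min break → 10 h 52 min
Fri: 10:31 AM–7:13 PM = 8 h 42 min; less 45 min break → 7 h 57 min
Sat: 7:14 AM–7:00 PM = 11 h 46 min; less 45 min break → 11 h 1 min
Sun: 6:08 AM–2:21 PM = 8 h 13 min; less 45 min break → 7 h 28 min
Total worked: 54 h 38 min = 54.63 h.
Threshold 40 h → overtime 14 h 38 min, regular 40 h 0 min.

Regular 40.00 hours, overtime 14.63 hours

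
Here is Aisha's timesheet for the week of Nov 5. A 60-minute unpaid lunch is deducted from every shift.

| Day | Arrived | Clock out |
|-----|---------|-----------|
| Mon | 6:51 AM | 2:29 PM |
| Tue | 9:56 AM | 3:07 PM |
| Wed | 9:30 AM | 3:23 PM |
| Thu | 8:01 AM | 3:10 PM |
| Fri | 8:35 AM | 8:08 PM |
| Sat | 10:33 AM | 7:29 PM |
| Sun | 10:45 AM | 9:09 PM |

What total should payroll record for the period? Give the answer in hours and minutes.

Mon: 6:51 AM–2:29 PM = 7 h 38 min; less 60 min break → 6 h 38 min
Tue: 9:56 AM–3:07 PM = 5 h 11 min; less 60 min break → 4 h 11 min
Wed: 9:30 AM–3:23 PM = 5 h 53 min; less 60 min break → 4 h 53 min
Thu: 8:01 AM–3:10 PM = 7 h 9 min; less 60 min break → 6 h 9 min
Fri: 8:35 AM–8:08 PM = 11 h 33 min; less 60 min break → 10 h 33 min
Sat: 10:33 AM–7:29 PM = 8 h 56 min; less 60 min break → 7 h 56 min
Sun: 10:45 AM–9:09 PM = 10 h 24 min; less 60 min break → 9 h 24 min
Total: 6 h 38 min + 4 h 11 min + 4 h 53 min + 6 h 9 min + 10 h 33 min + 7 h 56 min + 9 h 24 min = 49 h 44 min.

49 h 44 min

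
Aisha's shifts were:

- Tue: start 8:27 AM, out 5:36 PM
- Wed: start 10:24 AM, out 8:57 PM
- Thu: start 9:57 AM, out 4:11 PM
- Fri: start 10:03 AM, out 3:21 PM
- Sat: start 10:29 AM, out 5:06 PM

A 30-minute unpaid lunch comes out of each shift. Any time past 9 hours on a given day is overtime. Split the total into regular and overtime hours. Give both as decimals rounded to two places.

Regular 34.30 hours, overtime 1.05 hours

Tue: 8:27 AM–5:36 PM = 9 h 9 min; less 30 min break → 8 h 39 min
Wed: 10:24 AM–8:57 PM = 10 h 33 min; less 30 min break → 10 h 3 min
Thu: 9:57 AM–4:11 PM = 6 h 14 min; less 30 min break → 5 h 44 min
Fri: 10:03 AM–3:21 PM = 5 h 18 min; less 30 min break → 4 h 48 min
Sat: 10:29 AM–5:06 PM = 6 h 37 min; less 30 min break → 6 h 7 min
Tue reg 8 h 39 min / OT 0 h 0 min; Wed reg 9 h 0 min / OT 1 h 3 min; Thu reg 5 h 44 min / OT 0 h 0 min; Fri reg 4 h 48 min / OT 0 h 0 min; Sat reg 6 h 7 min / OT 0 h 0 min.
Totals: regular 34 h 18 min, overtime 1 h 3 min.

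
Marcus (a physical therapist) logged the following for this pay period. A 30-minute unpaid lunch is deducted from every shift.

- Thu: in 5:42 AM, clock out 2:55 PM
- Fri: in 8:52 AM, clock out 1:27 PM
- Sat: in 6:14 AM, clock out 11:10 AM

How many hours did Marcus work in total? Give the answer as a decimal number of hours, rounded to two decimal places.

Thu: 5:42 AM–2:55 PM = 9 h 13 min; less 30 min break → 8 h 43 min
Fri: 8:52 AM–1:27 PM = 4 h 35 min; less 30 min break → 4 h 5 min
Sat: 6:14 AM–11:10 AM = 4 h 56 min; less 30 min break → 4 h 26 min
Total: 8 h 43 min + 4 h 5 min + 4 h 26 min = 17 h 14 min.

17.23 hours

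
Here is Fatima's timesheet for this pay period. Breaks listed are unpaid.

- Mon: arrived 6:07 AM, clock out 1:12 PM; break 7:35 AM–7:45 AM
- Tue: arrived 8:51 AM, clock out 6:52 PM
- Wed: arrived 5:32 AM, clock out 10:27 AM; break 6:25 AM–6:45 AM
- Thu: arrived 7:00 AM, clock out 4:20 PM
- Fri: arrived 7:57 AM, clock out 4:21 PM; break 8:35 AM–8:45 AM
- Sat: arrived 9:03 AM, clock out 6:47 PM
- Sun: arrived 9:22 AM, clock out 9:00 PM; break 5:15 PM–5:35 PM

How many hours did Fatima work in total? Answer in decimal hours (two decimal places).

Mon: 6:07 AM–1:12 PM = 7 h 5 min; less 10 min break → 6 h 55 min
Tue: 8:51 AM–6:52 PM = 10 h 1 min
Wed: 5:32 AM–10:27 AM = 4 h 55 min; less 20 min break → 4 h 35 min
Thu: 7:00 AM–4:20 PM = 9 h 20 min
Fri: 7:57 AM–4:21 PM = 8 h 24 min; less 10 min break → 8 h 14 min
Sat: 9:03 AM–6:47 PM = 9 h 44 min
Sun: 9:22 AM–9:00 PM = 11 h 38 min; less 20 min break → 11 h 18 min
Total: 6 h 55 min + 10 h 1 min + 4 h 35 min + 9 h 20 min + 8 h 14 min + 9 h 44 min + 11 h 18 min = 60 h 7 min.

60.12 hours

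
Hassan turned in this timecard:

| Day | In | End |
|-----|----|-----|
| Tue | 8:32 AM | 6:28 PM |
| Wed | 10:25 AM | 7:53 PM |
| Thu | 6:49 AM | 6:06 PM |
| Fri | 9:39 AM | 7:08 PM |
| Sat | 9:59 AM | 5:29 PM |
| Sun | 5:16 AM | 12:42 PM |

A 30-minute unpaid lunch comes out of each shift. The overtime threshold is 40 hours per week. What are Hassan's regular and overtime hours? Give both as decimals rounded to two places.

Tue: 8:32 AM–6:28 PM = 9 h 56 min; less 30 min break → 9 h 26 min
Wed: 10:25 AM–7:53 PM = 9 h 28 min; less 30 min break → 8 h 58 min
Thu: 6:49 AM–6:06 PM = 11 h 17 min; less 30 min break → 10 h 47 min
Fri: 9:39 AM–7:08 PM = 9 h 29 min; less 30 min break → 8 h 59 min
Sat: 9:59 AM–5:29 PM = 7 h 30 min; less 30 min break → 7 h 0 min
Sun: 5:16 AM–12:42 PM = 7 h 26 min; less 30 min break → 6 h 56 min
Total worked: 52 h 6 min = 52.10 h.
Threshold 40 h → overtime 12 h 6 min, regular 40 h 0 min.

Regular 40.00 hours, overtime 12.10 hours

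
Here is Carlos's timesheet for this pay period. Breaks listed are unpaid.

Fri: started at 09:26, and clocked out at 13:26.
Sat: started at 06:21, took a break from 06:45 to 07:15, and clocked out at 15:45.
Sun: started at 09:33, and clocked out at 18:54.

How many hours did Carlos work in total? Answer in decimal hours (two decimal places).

Fri: 09:26–13:26 = 4 h 0 min
Sat: 06:21–15:45 = 9 h 24 min; less 30 min break → 8 h 54 min
Sun: 09:33–18:54 = 9 h 21 min
Total: 4 h 0 min + 8 h 54 min + 9 h 21 min = 22 h 15 min.

22.25 hours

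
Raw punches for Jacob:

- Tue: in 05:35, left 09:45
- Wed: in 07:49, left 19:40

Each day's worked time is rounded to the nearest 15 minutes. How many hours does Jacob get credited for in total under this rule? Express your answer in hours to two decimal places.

Tue: 05:35–09:45 = 4 h 10 min → rounds to 4 h 15 min
Wed: 07:49–19:40 = 11 h 51 min → rounds to 11 h 45 min
Total credited: 16 h 0 min.

16.00 hours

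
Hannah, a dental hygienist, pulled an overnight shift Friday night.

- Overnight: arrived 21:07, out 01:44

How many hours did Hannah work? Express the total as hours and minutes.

4 h 37 min

Overnight: 21:07 → midnight = 2 h 53 min; midnight → 01:44 = 1 h 44 min; span 4 h 37 min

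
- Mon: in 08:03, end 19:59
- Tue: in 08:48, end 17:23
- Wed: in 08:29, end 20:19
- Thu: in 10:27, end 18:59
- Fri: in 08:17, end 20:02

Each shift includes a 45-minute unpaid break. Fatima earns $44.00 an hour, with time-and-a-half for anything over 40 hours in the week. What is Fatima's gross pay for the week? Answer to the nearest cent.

$2346.30

Mon: 08:03–19:59 = 11 h 56 min; less 45 min break → 11 h 11 min
Tue: 08:48–17:23 = 8 h 35 min; less 45 min break → 7 h 50 min
Wed: 08:29–20:19 = 11 h 50 min; less 45 min break → 11 h 5 min
Thu: 10:27–18:59 = 8 h 32 min; less 45 min break → 7 h 47 min
Fri: 08:17–20:02 = 11 h 45 min; less 45 min break → 11 h 0 min
Total worked: 48 h 53 min = 2933 min.
Regular 40 h 0 min = 2400 min at $44.00/h; overtime 8 h 53 min = 533 min at $66.00/h.
Pay = (2400 × $44.00 + 533 × $66.00) ÷ 60 = $2346.30.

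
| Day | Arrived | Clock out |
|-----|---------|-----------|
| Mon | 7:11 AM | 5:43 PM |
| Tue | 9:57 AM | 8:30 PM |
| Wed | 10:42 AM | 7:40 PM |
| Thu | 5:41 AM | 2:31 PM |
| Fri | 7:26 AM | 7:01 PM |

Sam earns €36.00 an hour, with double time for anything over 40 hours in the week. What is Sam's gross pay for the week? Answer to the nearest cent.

Mon: 7:11 AM–5:43 PM = 10 h 32 min
Tue: 9:57 AM–8:30 PM = 10 h 33 min
Wed: 10:42 AM–7:40 PM = 8 h 58 min
Thu: 5:41 AM–2:31 PM = 8 h 50 min
Fri: 7:26 AM–7:01 PM = 11 h 35 min
Total worked: 50 h 28 min = 3028 min.
Regular 40 h 0 min = 2400 min at €36.00/h; overtime 10 h 28 min = 628 min at €72.00/h.
Pay = (2400 × €36.00 + 628 × €72.00) ÷ 60 = €2193.60.

€2193.60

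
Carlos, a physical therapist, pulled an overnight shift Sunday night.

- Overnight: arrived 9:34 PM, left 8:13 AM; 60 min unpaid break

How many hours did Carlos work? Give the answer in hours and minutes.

Overnight: 9:34 PM → midnight = 2 h 26 min; midnight → 8:13 AM = 8 h 13 min; span 10 h 39 min; less 60 min break → 9 h 39 min

9 h 39 min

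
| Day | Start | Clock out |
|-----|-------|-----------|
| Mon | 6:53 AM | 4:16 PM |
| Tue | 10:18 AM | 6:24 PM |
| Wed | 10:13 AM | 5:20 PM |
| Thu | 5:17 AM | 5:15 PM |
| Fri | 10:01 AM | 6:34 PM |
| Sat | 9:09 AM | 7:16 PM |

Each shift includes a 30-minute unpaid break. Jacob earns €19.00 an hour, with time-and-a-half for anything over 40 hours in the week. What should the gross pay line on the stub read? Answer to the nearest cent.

Mon: 6:53 AM–4:16 PM = 9 h 23 min; less 30 min break → 8 h 53 min
Tue: 10:18 AM–6:24 PM = 8 h 6 min; less 30 min break → 7 h 36 min
Wed: 10:13 AM–5:20 PM = 7 h 7 min; less 30 min break → 6 h 37 min
Thu: 5:17 AM–5:15 PM = 11 h 58 min; less 30 min break → 11 h 28 min
Fri: 10:01 AM–6:34 PM = 8 h 33 min; less 30 min break → 8 h 3 min
Sat: 9:09 AM–7:16 PM = 10 h 7 min; less 30 min break → 9 h 37 min
Total worked: 52 h 14 min = 3134 min.
Regular 40 h 0 min = 2400 min at €19.00/h; overtime 12 h 14 min = 734 min at €28.50/h.
Pay = (2400 × €19.00 + 734 × €28.50) ÷ 60 = €1108.65.

€1108.65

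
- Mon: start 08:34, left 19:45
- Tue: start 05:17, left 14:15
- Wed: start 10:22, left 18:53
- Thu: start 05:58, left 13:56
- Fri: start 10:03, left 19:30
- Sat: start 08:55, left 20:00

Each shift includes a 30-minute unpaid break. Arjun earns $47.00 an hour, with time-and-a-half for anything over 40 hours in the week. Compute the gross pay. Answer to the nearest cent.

$2878.75

Mon: 08:34–19:45 = 11 h 11 min; less 30 min break → 10 h 41 min
Tue: 05:17–14:15 = 8 h 58 min; less 30 min break → 8 h 28 min
Wed: 10:22–18:53 = 8 h 31 min; less 30 min break → 8 h 1 min
Thu: 05:58–13:56 = 7 h 58 min; less 30 min break → 7 h 28 min
Fri: 10:03–19:30 = 9 h 27 min; less 30 min break → 8 h 57 min
Sat: 08:55–20:00 = 11 h 5 min; less 30 min break → 10 h 35 min
Total worked: 54 h 10 min = 3250 min.
Regular 40 h 0 min = 2400 min at $47.00/h; overtime 14 h 10 min = 850 min at $70.50/h.
Pay = (2400 × $47.00 + 850 × $70.50) ÷ 60 = $2878.75.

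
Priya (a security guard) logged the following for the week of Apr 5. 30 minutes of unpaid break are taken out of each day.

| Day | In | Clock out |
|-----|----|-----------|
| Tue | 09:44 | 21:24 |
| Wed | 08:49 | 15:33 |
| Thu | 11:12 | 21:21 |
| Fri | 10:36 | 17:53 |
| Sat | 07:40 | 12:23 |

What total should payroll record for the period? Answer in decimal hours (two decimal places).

38.05 hours

Tue: 09:44–21:24 = 11 h 40 min; less 30 min break → 11 h 10 min
Wed: 08:49–15:33 = 6 h 44 min; less 30 min break → 6 h 14 min
Thu: 11:12–21:21 = 10 h 9 min; less 30 min break → 9 h 39 min
Fri: 10:36–17:53 = 7 h 17 min; less 30 min break → 6 h 47 min
Sat: 07:40–12:23 = 4 h 43 min; less 30 min break → 4 h 13 min
Total: 11 h 10 min + 6 h 14 min + 9 h 39 min + 6 h 47 min + 4 h 13 min = 38 h 3 min.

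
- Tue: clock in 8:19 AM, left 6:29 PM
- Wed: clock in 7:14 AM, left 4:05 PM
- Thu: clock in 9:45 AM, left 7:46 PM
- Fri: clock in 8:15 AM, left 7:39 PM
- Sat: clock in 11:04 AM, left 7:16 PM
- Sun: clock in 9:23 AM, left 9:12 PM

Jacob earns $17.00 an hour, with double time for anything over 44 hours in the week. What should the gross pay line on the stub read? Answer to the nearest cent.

$1307.30

Tue: 8:19 AM–6:29 PM = 10 h 10 min
Wed: 7:14 AM–4:05 PM = 8 h 51 min
Thu: 9:45 AM–7:46 PM = 10 h 1 min
Fri: 8:15 AM–7:39 PM = 11 h 24 min
Sat: 11:04 AM–7:16 PM = 8 h 12 min
Sun: 9:23 AM–9:12 PM = 11 h 49 min
Total worked: 60 h 27 min = 3627 min.
Regular 44 h 0 min = 2640 min at $17.00/h; overtime 16 h 27 min = 987 min at $34.00/h.
Pay = (2640 × $17.00 + 987 × $34.00) ÷ 60 = $1307.30.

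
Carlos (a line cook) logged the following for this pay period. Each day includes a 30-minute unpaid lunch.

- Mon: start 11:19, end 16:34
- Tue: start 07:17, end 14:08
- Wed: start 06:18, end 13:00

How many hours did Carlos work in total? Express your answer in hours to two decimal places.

Mon: 11:19–16:34 = 5 h 15 min; less 30 min break → 4 h 45 min
Tue: 07:17–14:08 = 6 h 51 min; less 30 min break → 6 h 21 min
Wed: 06:18–13:00 = 6 h 42 min; less 30 min break → 6 h 12 min
Total: 4 h 45 min + 6 h 21 min + 6 h 12 min = 17 h 18 min.

17.30 hours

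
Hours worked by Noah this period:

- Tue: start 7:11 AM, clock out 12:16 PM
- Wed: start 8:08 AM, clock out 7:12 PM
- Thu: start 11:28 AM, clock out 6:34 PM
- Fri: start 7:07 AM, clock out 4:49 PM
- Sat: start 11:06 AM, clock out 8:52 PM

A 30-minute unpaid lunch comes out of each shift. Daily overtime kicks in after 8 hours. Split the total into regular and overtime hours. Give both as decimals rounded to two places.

Tue: 7:11 AM–12:16 PM = 5 h 5 min; less 30 min break → 4 h 35 min
Wed: 8:08 AM–7:12 PM = 11 h 4 min; less 30 min break → 10 h 34 min
Thu: 11:28 AM–6:34 PM = 7 h 6 min; less 30 min break → 6 h 36 min
Fri: 7:07 AM–4:49 PM = 9 h 42 min; less 30 min break → 9 h 12 min
Sat: 11:06 AM–8:52 PM = 9 h 46 min; less 30 min break → 9 h 16 min
Tue reg 4 h 35 min / OT 0 h 0 min; Wed reg 8 h 0 min / OT 2 h 34 min; Thu reg 6 h 36 min / OT 0 h 0 min; Fri reg 8 h 0 min / OT 1 h 12 min; Sat reg 8 h 0 min / OT 1 h 16 min.
Totals: regular 35 h 11 min, overtime 5 h 2 min.

Regular 35.18 hours, overtime 5.03 hours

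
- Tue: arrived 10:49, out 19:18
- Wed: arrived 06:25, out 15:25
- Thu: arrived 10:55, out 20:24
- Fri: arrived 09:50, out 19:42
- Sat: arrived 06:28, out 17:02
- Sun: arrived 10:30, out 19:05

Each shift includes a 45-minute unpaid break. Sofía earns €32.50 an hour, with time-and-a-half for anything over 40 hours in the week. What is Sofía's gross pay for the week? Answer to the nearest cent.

€1859.81

Tue: 10:49–19:18 = 8 h 29 min; less 45 min break → 7 h 44 min
Wed: 06:25–15:25 = 9 h 0 min; less 45 min break → 8 h 15 min
Thu: 10:55–20:24 = 9 h 29 min; less 45 min break → 8 h 44 min
Fri: 09:50–19:42 = 9 h 52 min; less 45 min break → 9 h 7 min
Sat: 06:28–17:02 = 10 h 34 min; less 45 min break → 9 h 49 min
Sun: 10:30–19:05 = 8 h 35 min; less 45 min break → 7 h 50 min
Total worked: 51 h 29 min = 3089 min.
Regular 40 h 0 min = 2400 min at €32.50/h; overtime 11 h 29 min = 689 min at €48.75/h.
Pay = (2400 × €32.50 + 689 × €48.75) ÷ 60 = €1859.81.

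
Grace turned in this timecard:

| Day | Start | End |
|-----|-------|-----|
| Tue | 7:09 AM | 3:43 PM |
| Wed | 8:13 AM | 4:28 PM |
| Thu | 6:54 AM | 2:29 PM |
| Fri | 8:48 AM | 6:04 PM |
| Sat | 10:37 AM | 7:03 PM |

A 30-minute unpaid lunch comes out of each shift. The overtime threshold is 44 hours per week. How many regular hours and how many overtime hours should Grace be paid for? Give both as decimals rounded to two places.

Tue: 7:09 AM–3:43 PM = 8 h 34 min; less 30 min break → 8 h 4 min
Wed: 8:13 AM–4:28 PM = 8 h 15 min; less 30 min break → 7 h 45 min
Thu: 6:54 AM–2:29 PM = 7 h 35 min; less 30 min break → 7 h 5 min
Fri: 8:48 AM–6:04 PM = 9 h 16 min; less 30 min break → 8 h 46 min
Sat: 10:37 AM–7:03 PM = 8 h 26 min; less 30 min break → 7 h 56 min
Total worked: 39 h 36 min = 39.60 h.
Threshold 44 h → overtime 0 h 0 min, regular 39 h 36 min.

Regular 39.60 hours, overtime 0.00 hours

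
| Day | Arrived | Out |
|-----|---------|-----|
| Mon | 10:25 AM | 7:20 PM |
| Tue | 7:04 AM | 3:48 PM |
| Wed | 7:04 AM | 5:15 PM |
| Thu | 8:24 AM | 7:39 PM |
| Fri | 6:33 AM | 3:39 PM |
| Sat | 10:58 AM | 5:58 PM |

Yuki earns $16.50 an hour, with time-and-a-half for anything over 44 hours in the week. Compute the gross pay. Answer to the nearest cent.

$1002.79

Mon: 10:25 AM–7:20 PM = 8 h 55 min
Tue: 7:04 AM–3:48 PM = 8 h 44 min
Wed: 7:04 AM–5:15 PM = 10 h 11 min
Thu: 8:24 AM–7:39 PM = 11 h 15 min
Fri: 6:33 AM–3:39 PM = 9 h 6 min
Sat: 10:58 AM–5:58 PM = 7 h 0 min
Total worked: 55 h 11 min = 3311 min.
Regular 44 h 0 min = 2640 min at $16.50/h; overtime 11 h 11 min = 671 min at $24.75/h.
Pay = (2640 × $16.50 + 671 × $24.75) ÷ 60 = $1002.79.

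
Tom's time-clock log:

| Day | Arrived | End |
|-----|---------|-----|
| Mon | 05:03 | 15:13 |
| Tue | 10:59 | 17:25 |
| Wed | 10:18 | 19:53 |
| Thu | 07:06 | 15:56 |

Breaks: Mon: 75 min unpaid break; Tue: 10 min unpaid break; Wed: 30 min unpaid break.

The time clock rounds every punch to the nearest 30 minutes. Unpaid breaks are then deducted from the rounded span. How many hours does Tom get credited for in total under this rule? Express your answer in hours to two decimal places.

33.08 hours

Mon: in 05:03→05:00, out 15:13→15:00; 10 h 0 min − 75 min = 8 h 45 min
Tue: in 10:59→11:00, out 17:25→17:30; 6 h 30 min − 10 min = 6 h 20 min
Wed: in 10:18→10:30, out 19:53→20:00; 9 h 30 min − 30 min = 9 h 0 min
Thu: in 07:06→07:00, out 15:56→16:00; 9 h 0 min
Total credited: 33 h 5 min.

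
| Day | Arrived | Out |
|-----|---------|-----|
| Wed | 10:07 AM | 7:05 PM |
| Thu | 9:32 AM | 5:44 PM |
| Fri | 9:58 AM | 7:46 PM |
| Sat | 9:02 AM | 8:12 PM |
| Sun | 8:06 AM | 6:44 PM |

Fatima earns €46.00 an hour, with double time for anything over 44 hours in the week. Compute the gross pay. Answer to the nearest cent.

Wed: 10:07 AM–7:05 PM = 8 h 58 min
Thu: 9:32 AM–5:44 PM = 8 h 12 min
Fri: 9:58 AM–7:46 PM = 9 h 48 min
Sat: 9:02 AM–8:12 PM = 11 h 10 min
Sun: 8:06 AM–6:44 PM = 10 h 38 min
Total worked: 48 h 46 min = 2926 min.
Regular 44 h 0 min = 2640 min at €46.00/h; overtime 4 h 46 min = 286 min at €92.00/h.
Pay = (2640 × €46.00 + 286 × €92.00) ÷ 60 = €2462.53.

€2462.53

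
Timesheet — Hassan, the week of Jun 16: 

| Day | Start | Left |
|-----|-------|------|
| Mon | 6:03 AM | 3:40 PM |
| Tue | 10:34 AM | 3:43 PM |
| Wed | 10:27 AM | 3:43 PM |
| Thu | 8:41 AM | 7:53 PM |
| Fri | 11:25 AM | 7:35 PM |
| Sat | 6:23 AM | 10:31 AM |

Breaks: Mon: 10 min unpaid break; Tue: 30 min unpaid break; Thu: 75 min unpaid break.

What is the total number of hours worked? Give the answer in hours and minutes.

41 h 37 min

Mon: 6:03 AM–3:40 PM = 9 h 37 min; less 10 min break → 9 h 27 min
Tue: 10:34 AM–3:43 PM = 5 h 9 min; less 30 min break → 4 h 39 min
Wed: 10:27 AM–3:43 PM = 5 h 16 min
Thu: 8:41 AM–7:53 PM = 11 h 12 min; less 75 min break → 9 h 57 min
Fri: 11:25 AM–7:35 PM = 8 h 10 min
Sat: 6:23 AM–10:31 AM = 4 h 8 min
Total: 9 h 27 min + 4 h 39 min + 5 h 16 min + 9 h 57 min + 8 h 10 min + 4 h 8 min = 41 h 37 min.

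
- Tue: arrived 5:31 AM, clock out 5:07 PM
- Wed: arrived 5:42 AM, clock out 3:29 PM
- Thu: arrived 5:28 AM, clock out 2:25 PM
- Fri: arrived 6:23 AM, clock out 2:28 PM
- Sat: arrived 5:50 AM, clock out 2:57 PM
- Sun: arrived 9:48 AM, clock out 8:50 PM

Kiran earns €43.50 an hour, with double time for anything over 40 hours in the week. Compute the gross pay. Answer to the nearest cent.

Tue: 5:31 AM–5:07 PM = 11 h 36 min
Wed: 5:42 AM–3:29 PM = 9 h 47 min
Thu: 5:28 AM–2:25 PM = 8 h 57 min
Fri: 6:23 AM–2:28 PM = 8 h 5 min
Sat: 5:50 AM–2:57 PM = 9 h 7 min
Sun: 9:48 AM–8:50 PM = 11 h 2 min
Total worked: 58 h 34 min = 3514 min.
Regular 40 h 0 min = 2400 min at €43.50/h; overtime 18 h 34 min = 1114 min at €87.00/h.
Pay = (2400 × €43.50 + 1114 × €87.00) ÷ 60 = €3355.30.

€3355.30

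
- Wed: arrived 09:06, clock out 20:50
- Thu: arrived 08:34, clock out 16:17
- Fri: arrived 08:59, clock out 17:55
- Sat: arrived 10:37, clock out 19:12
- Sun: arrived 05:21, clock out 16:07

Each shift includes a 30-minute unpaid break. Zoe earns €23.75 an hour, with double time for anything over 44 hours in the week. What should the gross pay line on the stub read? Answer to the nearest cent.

Wed: 09:06–20:50 = 11 h 44 min; less 30 min break → 11 h 14 min
Thu: 08:34–16:17 = 7 h 43 min; less 30 min break → 7 h 13 min
Fri: 08:59–17:55 = 8 h 56 min; less 30 min break → 8 h 26 min
Sat: 10:37–19:12 = 8 h 35 min; less 30 min break → 8 h 5 min
Sun: 05:21–16:07 = 10 h 46 min; less 30 min break → 10 h 16 min
Total worked: 45 h 14 min = 2714 min.
Regular 44 h 0 min = 2640 min at €23.75/h; overtime 1 h 14 min = 74 min at €47.50/h.
Pay = (2640 × €23.75 + 74 × €47.50) ÷ 60 = €1103.58.

€1103.58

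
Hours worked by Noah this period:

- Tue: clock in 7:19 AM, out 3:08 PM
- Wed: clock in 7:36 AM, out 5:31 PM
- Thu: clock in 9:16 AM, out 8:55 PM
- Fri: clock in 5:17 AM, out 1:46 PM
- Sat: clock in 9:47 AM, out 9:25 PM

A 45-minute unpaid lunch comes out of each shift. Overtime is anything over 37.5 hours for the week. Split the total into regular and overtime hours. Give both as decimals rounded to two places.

Regular 37.50 hours, overtime 8.25 hours

Tue: 7:19 AM–3:08 PM = 7 h 49 min; less 45 min break → 7 h 4 min
Wed: 7:36 AM–5:31 PM = 9 h 55 min; less 45 min break → 9 h 10 min
Thu: 9:16 AM–8:55 PM = 11 h 39 min; less 45 min break → 10 h 54 min
Fri: 5:17 AM–1:46 PM = 8 h 29 min; less 45 min break → 7 h 44 min
Sat: 9:47 AM–9:25 PM = 11 h 38 min; less 45 min break → 10 h 53 min
Total worked: 45 h 45 min = 45.75 h.
Threshold 37.5 h → overtime 8 h 15 min, regular 37 h 30 min.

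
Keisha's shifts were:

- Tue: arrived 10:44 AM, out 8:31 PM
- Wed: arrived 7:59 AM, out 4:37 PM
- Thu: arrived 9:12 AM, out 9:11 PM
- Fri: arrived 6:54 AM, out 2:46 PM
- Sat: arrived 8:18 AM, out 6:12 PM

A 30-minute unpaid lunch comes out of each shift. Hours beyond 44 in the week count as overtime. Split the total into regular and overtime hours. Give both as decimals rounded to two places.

Tue: 10:44 AM–8:31 PM = 9 h 47 min; less 30 min break → 9 h 17 min
Wed: 7:59 AM–4:37 PM = 8 h 38 min; less 30 min break → 8 h 8 min
Thu: 9:12 AM–9:11 PM = 11 h 59 min; less 30 min break → 11 h 29 min
Fri: 6:54 AM–2:46 PM = 7 h 52 min; less 30 min break → 7 h 22 min
Sat: 8:18 AM–6:12 PM = 9 h 54 min; less 30 min break → 9 h 24 min
Total worked: 45 h 40 min = 45.67 h.
Threshold 44 h → overtime 1 h 40 min, regular 44 h 0 min.

Regular 44.00 hours, overtime 1.67 hours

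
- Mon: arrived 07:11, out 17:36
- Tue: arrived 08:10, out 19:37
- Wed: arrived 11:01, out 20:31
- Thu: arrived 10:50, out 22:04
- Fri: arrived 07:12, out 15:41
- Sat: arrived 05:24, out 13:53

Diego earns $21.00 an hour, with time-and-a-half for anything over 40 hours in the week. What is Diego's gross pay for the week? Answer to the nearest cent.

Mon: 07:11–17:36 = 10 h 25 min
Tue: 08:10–19:37 = 11 h 27 min
Wed: 11:01–20:31 = 9 h 30 min
Thu: 10:50–22:04 = 11 h 14 min
Fri: 07:12–15:41 = 8 h 29 min
Sat: 05:24–13:53 = 8 h 29 min
Total worked: 59 h 34 min = 3574 min.
Regular 40 h 0 min = 2400 min at $21.00/h; overtime 19 h 34 min = 1174 min at $31.50/h.
Pay = (2400 × $21.00 + 1174 × $31.50) ÷ 60 = $1456.35.

$1456.35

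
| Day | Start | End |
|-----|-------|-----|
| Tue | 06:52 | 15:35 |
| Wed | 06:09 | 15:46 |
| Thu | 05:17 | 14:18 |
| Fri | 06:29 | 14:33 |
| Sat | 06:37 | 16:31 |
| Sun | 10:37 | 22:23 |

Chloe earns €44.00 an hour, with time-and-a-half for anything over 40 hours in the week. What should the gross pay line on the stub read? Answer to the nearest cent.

Tue: 06:52–15:35 = 8 h 43 min
Wed: 06:09–15:46 = 9 h 37 min
Thu: 05:17–14:18 = 9 h 1 min
Fri: 06:29–14:33 = 8 h 4 min
Sat: 06:37–16:31 = 9 h 54 min
Sun: 10:37–22:23 = 11 h 46 min
Total worked: 57 h 5 min = 3425 min.
Regular 40 h 0 min = 2400 min at €44.00/h; overtime 17 h 5 min = 1025 min at €66.00/h.
Pay = (2400 × €44.00 + 1025 × €66.00) ÷ 60 = €2887.50.

€2887.50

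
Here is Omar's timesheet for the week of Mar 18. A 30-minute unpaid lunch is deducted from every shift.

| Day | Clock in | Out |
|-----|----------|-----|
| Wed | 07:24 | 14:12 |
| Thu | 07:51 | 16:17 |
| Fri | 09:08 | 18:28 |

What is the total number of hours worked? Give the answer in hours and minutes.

Wed: 07:24–14:12 = 6 h 48 min; less 30 min break → 6 h 18 min
Thu: 07:51–16:17 = 8 h 26 min; less 30 min break → 7 h 56 min
Fri: 09:08–18:28 = 9 h 20 min; less 30 min break → 8 h 50 min
Total: 6 h 18 min + 7 h 56 min + 8 h 50 min = 23 h 4 min.

23 h 4 min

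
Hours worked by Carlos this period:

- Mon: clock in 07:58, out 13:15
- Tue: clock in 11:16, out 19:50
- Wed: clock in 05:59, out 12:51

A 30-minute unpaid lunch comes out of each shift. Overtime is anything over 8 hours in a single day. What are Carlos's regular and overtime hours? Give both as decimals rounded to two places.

Regular 19.15 hours, overtime 0.07 hours

Mon: 07:58–13:15 = 5 h 17 min; less 30 min break → 4 h 47 min
Tue: 11:16–19:50 = 8 h 34 min; less 30 min break → 8 h 4 min
Wed: 05:59–12:51 = 6 h 52 min; less 30 min break → 6 h 22 min
Mon reg 4 h 47 min / OT 0 h 0 min; Tue reg 8 h 0 min / OT 0 h 4 min; Wed reg 6 h 22 min / OT 0 h 0 min.
Totals: regular 19 h 9 min, overtime 0 h 4 min.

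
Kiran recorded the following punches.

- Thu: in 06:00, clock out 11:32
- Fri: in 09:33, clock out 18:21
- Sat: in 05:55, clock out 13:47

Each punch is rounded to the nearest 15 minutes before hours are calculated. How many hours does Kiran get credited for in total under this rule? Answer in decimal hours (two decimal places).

Thu: in 06:00→06:00, out 11:32→11:30; 5 h 30 min
Fri: in 09:33→09:30, out 18:21→18:15; 8 h 45 min
Sat: in 05:55→06:00, out 13:47→13:45; 7 h 45 min
Total credited: 22 h 0 min.

22.00 hours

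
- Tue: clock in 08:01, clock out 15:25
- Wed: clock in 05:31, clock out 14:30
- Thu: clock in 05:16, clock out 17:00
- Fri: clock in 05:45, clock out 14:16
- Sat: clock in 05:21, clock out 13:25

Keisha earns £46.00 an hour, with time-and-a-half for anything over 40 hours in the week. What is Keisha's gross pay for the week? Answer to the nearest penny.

£2164.30

Tue: 08:01–15:25 = 7 h 24 min
Wed: 05:31–14:30 = 8 h 59 min
Thu: 05:16–17:00 = 11 h 44 min
Fri: 05:45–14:16 = 8 h 31 min
Sat: 05:21–13:25 = 8 h 4 min
Total worked: 44 h 42 min = 2682 min.
Regular 40 h 0 min = 2400 min at £46.00/h; overtime 4 h 42 min = 282 min at £69.00/h.
Pay = (2400 × £46.00 + 282 × £69.00) ÷ 60 = £2164.30.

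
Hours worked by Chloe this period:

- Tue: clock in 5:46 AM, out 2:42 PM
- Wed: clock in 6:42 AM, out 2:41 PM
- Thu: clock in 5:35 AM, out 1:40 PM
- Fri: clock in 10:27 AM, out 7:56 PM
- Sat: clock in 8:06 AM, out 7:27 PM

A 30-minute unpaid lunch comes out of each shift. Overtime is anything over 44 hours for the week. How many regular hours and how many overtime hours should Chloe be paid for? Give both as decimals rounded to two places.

Tue: 5:46 AM–2:42 PM = 8 h 56 min; less 30 min break → 8 h 26 min
Wed: 6:42 AM–2:41 PM = 7 h 59 min; less 30 min break → 7 h 29 min
Thu: 5:35 AM–1:40 PM = 8 h 5 min; less 30 min break → 7 h 35 min
Fri: 10:27 AM–7:56 PM = 9 h 29 min; less 30 min break → 8 h 59 min
Sat: 8:06 AM–7:27 PM = 11 h 21 min; less 30 min break → 10 h 51 min
Total worked: 43 h 20 min = 43.33 h.
Threshold 44 h → overtime 0 h 0 min, regular 43 h 20 min.

Regular 43.33 hours, overtime 0.00 hours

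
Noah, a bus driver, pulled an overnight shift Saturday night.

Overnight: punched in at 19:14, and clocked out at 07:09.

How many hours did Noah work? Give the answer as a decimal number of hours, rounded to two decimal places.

Overnight: 19:14 → midnight = 4 h 46 min; midnight → 07:09 = 7 h 9 min; span 11 h 55 min

11.92 hours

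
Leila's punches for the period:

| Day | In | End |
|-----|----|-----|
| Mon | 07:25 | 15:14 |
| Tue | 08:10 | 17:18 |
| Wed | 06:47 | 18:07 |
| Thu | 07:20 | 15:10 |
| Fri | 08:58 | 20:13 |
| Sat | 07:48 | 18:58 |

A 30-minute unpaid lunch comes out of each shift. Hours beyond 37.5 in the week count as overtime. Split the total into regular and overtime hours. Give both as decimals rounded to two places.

Regular 37.50 hours, overtime 18.03 hours

Mon: 07:25–15:14 = 7 h 49 min; less 30 min break → 7 h 19 min
Tue: 08:10–17:18 = 9 h 8 min; less 30 min break → 8 h 38 min
Wed: 06:47–18:07 = 11 h 20 min; less 30 min break → 10 h 50 min
Thu: 07:20–15:10 = 7 h 50 min; less 30 min break → 7 h 20 min
Fri: 08:58–20:13 = 11 h 15 min; less 30 min break → 10 h 45 min
Sat: 07:48–18:58 = 11 h 10 min; less 30 min break → 10 h 40 min
Total worked: 55 h 32 min = 55.53 h.
Threshold 37.5 h → overtime 18 h 2 min, regular 37 h 30 min.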